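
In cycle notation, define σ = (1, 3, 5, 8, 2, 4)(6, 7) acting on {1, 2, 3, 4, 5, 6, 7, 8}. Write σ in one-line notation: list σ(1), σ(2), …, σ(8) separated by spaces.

Reading each image from the cycles: 1→3, 2→4, 3→5, 4→1, 5→8, 6→7, 7→6, 8→2.
Listing these in domain order gives 3 4 5 1 8 7 6 2.

3 4 5 1 8 7 6 2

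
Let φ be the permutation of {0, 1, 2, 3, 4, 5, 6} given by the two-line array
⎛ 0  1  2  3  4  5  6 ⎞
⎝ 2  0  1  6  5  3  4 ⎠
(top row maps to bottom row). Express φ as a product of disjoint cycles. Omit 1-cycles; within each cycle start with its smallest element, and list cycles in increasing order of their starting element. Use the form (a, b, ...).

(0, 2, 1)(3, 6, 4, 5)

From 0: 0 → 2 → 1 → 0, closing the cycle (0, 2, 1).
Repeating from the next unused element and collecting all non-trivial cycles gives (0, 2, 1)(3, 6, 4, 5).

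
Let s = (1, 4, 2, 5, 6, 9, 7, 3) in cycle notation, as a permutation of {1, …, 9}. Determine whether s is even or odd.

The cycle lengths are 8, 1.
A cycle is odd iff its length is even; s has 1 even-length cycle, so sgn(s) = (−1)^1 and s is odd.

odd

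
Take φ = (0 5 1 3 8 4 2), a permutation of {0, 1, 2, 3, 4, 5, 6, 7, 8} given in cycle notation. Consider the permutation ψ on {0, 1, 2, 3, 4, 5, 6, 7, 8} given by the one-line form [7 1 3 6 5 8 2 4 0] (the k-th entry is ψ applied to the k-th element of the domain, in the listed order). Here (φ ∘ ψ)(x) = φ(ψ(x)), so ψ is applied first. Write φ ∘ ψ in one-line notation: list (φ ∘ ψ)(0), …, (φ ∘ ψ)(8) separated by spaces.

7 3 8 6 1 4 0 2 5

(φ ∘ ψ)(x) = φ(ψ(x)). Computing each image: φ(ψ(0)) = φ(7) = 7, φ(ψ(1)) = φ(1) = 3, φ(ψ(2)) = φ(3) = 8, φ(ψ(3)) = φ(6) = 6, φ(ψ(4)) = φ(5) = 1, φ(ψ(5)) = φ(8) = 4, φ(ψ(6)) = φ(2) = 0, φ(ψ(7)) = φ(4) = 2, φ(ψ(8)) = φ(0) = 5.
Hence φ ∘ ψ = [7 3 8 6 1 4 0 2 5].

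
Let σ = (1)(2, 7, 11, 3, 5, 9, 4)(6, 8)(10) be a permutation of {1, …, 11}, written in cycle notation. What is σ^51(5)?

5 lies in the 7-cycle (2, 7, 11, 3, 5, 9, 4).
On a 7-cycle, σ^7 is the identity, so σ^51 = σ^2 there (51 ≡ 2 mod 7).
Stepping 2 places around the cycle: 5 → 9 → 4.

4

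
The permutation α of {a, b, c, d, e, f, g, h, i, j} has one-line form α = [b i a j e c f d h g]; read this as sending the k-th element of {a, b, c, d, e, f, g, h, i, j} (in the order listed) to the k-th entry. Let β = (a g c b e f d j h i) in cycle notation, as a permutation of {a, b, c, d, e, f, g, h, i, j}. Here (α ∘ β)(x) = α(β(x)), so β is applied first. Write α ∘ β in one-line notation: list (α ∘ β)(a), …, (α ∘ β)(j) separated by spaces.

f e i g c j a h b d

Chase each element through β then α: a → g → f; b → e → e; c → b → i; d → j → g; e → f → c; f → d → j; g → c → a; h → i → h; i → a → b; j → h → d.
So α ∘ β in one-line form is f e i g c j a h b d.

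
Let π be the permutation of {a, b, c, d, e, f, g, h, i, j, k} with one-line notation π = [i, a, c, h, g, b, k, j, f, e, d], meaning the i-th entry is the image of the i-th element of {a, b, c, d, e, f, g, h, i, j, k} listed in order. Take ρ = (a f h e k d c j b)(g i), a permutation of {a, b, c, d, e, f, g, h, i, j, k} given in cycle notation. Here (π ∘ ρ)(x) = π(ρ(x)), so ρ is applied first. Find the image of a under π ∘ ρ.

ρ(a) = f, then π(f) = b; composing gives (π ∘ ρ)(a) = b.

b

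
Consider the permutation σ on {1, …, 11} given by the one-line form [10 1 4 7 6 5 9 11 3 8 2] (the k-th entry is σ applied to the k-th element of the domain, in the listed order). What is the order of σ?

Writing σ as disjoint cycles, the cycle lengths are 5, 4, 2.
The order is lcm(5, 4, 2) = 20.

20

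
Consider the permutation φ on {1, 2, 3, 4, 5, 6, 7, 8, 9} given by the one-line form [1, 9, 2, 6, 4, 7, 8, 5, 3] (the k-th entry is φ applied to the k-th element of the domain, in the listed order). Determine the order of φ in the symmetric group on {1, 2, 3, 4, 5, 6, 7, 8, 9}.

15

Decomposing into disjoint cycles gives cycle lengths 5, 3, 1.
Since disjoint cycles commute, ord(φ) = lcm(5, 3) = 15.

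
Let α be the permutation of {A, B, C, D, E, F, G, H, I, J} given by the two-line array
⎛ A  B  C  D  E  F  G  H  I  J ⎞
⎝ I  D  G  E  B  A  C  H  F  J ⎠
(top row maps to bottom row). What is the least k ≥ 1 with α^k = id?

Writing α as disjoint cycles, the cycle lengths are 3, 3, 2, 1, 1.
The order is lcm(3, 3, 2) = 6.

6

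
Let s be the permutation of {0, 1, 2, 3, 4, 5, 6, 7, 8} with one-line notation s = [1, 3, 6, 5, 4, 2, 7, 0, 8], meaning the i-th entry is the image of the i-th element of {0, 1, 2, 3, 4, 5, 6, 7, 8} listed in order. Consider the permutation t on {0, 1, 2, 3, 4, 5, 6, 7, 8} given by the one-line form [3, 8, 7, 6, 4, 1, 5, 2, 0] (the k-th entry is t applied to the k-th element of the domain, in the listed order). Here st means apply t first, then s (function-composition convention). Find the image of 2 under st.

0

t(2) = 7, then s(7) = 0; composing gives (st)(2) = 0.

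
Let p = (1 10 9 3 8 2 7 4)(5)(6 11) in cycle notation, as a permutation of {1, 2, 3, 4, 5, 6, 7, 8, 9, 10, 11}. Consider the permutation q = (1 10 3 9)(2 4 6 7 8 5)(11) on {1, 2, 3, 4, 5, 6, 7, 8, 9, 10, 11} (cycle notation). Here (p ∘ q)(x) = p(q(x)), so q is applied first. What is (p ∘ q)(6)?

q(6) = 7, then p(7) = 4; composing gives (p ∘ q)(6) = 4.

4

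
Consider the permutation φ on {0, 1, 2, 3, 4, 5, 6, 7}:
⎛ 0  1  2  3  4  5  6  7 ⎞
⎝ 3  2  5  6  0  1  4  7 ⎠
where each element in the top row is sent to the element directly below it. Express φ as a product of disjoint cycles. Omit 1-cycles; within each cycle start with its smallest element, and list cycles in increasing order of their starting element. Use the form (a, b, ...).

From 0: 0 → 3 → 6 → 4 → 0, closing the cycle (0, 3, 6, 4).
Repeating from the next unused element and collecting all non-trivial cycles gives (0, 3, 6, 4)(1, 2, 5).

(0, 3, 6, 4)(1, 2, 5)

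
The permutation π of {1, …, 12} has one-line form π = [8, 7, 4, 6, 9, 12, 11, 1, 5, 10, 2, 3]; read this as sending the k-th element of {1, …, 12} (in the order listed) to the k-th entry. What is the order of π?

12

Writing π as disjoint cycles, the cycle lengths are 4, 3, 2, 2, 1.
The order of π is the least common multiple of its cycle lengths: lcm(4, 3, 2, 2) = 12.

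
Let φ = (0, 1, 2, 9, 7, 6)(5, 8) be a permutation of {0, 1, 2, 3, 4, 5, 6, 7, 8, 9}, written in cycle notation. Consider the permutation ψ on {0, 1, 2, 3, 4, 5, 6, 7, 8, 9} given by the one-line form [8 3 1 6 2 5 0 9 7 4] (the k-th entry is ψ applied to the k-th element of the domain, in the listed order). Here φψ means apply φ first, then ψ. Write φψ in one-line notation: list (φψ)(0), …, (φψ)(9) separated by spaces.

Chase each element through φ then ψ: 0 → 1 → 3; 1 → 2 → 1; 2 → 9 → 4; 3 → 3 → 6; 4 → 4 → 2; 5 → 8 → 7; 6 → 0 → 8; 7 → 6 → 0; 8 → 5 → 5; 9 → 7 → 9.
So φψ in one-line form is 3 1 4 6 2 7 8 0 5 9.

3 1 4 6 2 7 8 0 5 9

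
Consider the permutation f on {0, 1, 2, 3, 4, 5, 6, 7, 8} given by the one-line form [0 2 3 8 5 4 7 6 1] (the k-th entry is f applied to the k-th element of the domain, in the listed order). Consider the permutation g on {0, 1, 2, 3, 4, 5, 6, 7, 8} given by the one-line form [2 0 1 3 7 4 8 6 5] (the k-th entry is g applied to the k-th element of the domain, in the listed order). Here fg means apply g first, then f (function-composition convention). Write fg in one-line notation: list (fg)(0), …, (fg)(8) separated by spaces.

Chase each element through g then f: 0 → 2 → 3; 1 → 0 → 0; 2 → 1 → 2; 3 → 3 → 8; 4 → 7 → 6; 5 → 4 → 5; 6 → 8 → 1; 7 → 6 → 7; 8 → 5 → 4.
So fg in one-line form is 3 0 2 8 6 5 1 7 4.

3 0 2 8 6 5 1 7 4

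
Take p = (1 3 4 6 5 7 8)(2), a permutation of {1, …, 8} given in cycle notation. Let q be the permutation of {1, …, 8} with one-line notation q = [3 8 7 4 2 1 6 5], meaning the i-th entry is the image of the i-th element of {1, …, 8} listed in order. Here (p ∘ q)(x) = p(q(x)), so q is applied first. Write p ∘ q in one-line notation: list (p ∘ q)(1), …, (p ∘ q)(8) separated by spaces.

(p ∘ q)(x) = p(q(x)). Computing each image: p(q(1)) = p(3) = 4, p(q(2)) = p(8) = 1, p(q(3)) = p(7) = 8, p(q(4)) = p(4) = 6, p(q(5)) = p(2) = 2, p(q(6)) = p(1) = 3, p(q(7)) = p(6) = 5, p(q(8)) = p(5) = 7.
Hence p ∘ q = [4 1 8 6 2 3 5 7].

4 1 8 6 2 3 5 7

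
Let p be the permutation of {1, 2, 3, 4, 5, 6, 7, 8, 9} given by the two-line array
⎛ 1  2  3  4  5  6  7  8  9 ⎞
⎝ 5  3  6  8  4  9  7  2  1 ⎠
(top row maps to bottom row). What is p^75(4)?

3

Tracing 4 → 8 → … returns to 4 after 8 steps, so 4 lies in an 8-cycle (1, 5, 4, 8, 2, 3, 6, 9).
On an 8-cycle, p^8 is the identity, so p^75 = p^3 there (75 ≡ 3 mod 8).
Advancing 3 steps from 4: 4 → 8 → 2 → 3.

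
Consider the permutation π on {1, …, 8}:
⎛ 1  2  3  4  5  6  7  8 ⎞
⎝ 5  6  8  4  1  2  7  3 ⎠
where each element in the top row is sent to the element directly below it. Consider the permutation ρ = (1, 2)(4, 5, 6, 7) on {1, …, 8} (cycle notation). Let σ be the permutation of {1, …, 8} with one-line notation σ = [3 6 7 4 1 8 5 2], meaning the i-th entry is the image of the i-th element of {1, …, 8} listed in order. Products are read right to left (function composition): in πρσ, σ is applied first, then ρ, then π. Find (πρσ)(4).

1

Chase 4: σ(4) = 4; ρ(4) = 5; π(5) = 1. Hence (πρσ)(4) = 1.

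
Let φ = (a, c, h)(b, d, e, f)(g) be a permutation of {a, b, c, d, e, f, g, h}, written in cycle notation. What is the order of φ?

The disjoint cycles have lengths 4, 3, 1.
The order of φ is the least common multiple of its cycle lengths: lcm(4, 3) = 12.

12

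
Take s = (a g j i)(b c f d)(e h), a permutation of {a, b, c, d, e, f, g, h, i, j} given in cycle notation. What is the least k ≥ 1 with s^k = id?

4

The disjoint cycles have lengths 4, 4, 2.
Since disjoint cycles commute, ord(s) = lcm(4, 4, 2) = 4.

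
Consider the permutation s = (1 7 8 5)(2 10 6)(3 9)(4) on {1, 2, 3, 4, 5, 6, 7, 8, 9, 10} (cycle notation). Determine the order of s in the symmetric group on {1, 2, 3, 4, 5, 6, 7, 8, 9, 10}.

12

The disjoint cycles have lengths 4, 3, 2, 1.
Since disjoint cycles commute, ord(s) = lcm(4, 3, 2) = 12.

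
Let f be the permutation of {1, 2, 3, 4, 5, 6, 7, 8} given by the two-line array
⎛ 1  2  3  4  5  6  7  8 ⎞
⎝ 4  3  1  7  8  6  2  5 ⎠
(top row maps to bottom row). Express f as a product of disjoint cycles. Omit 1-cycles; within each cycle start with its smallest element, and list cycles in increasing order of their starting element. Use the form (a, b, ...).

(1, 4, 7, 2, 3)(5, 8)

Iterating f from 1 gives 1 → 4 → 7 → 2 → 3 → 1; that is the 5-cycle (1, 4, 7, 2, 3).
Continuing from each remaining unvisited element yields (1, 4, 7, 2, 3)(5, 8).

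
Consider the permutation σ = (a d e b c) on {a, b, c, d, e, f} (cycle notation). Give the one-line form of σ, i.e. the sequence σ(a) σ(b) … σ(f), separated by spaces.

d c a e b f

Each element maps to the next entry in its cycle (wrapping to the front): a↦d, b↦c, c↦a, d↦e, e↦b, f↦f.
Listing these in domain order gives d c a e b f.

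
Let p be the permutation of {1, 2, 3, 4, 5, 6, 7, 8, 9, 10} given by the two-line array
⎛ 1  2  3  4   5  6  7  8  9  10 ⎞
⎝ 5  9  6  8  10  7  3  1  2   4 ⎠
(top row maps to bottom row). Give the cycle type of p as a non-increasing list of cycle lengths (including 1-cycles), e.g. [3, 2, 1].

The disjoint cycles are (1, 5, 10, 4, 8)(2, 9)(3, 6, 7), with lengths 5, 3, 2 in non-increasing order.

[5, 3, 2]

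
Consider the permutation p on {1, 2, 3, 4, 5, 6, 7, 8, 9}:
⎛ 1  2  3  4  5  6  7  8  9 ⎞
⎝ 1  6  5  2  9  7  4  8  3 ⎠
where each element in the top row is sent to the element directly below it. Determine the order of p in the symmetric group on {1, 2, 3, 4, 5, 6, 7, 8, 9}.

The disjoint-cycle form of p has cycle lengths 4, 3, 1, 1.
The order of p is the least common multiple of its cycle lengths: lcm(4, 3) = 12.

12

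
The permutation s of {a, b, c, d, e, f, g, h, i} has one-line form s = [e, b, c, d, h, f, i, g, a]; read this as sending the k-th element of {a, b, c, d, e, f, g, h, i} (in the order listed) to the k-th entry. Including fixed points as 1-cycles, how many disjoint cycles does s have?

The cycle decomposition is (a, e, h, g, i)(b)(c)(d)(f), which has 5 cycles (counting 1-cycles).

5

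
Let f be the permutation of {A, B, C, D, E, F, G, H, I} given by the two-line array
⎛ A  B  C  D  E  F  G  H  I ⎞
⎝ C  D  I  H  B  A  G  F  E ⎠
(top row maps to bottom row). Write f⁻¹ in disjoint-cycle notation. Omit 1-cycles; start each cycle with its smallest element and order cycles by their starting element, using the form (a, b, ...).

(A, F, H, D, B, E, I, C)

The cycle decomposition of f is (A, C, I, E, B, D, H, F).
Reversing each cycle (and rotating so the smallest element leads) gives f⁻¹ = (A, F, H, D, B, E, I, C).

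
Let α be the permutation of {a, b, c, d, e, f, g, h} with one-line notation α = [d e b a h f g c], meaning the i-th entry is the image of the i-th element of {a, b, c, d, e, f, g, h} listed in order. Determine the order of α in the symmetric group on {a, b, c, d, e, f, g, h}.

Writing α as disjoint cycles, the cycle lengths are 4, 2, 1, 1.
The order of α is the least common multiple of its cycle lengths: lcm(4, 2) = 4.

4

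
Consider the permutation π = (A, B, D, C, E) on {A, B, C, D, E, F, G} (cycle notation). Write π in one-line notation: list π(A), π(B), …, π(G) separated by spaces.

B D E C A F G

Image by image: A→B, B→D, C→E, D→C, E→A, F→F, G→G.
Listing these in domain order gives B D E C A F G.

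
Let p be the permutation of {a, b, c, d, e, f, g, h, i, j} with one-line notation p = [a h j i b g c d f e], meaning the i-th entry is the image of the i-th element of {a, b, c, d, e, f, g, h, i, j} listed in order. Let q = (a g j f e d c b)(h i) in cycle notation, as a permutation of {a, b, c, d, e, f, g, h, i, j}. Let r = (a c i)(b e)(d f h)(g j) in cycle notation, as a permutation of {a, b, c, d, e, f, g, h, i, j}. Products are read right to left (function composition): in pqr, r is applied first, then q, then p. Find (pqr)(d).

Apply the permutations in order: r(d) = f, then q(f) = e, then p(e) = b. So (pqr)(d) = b.

b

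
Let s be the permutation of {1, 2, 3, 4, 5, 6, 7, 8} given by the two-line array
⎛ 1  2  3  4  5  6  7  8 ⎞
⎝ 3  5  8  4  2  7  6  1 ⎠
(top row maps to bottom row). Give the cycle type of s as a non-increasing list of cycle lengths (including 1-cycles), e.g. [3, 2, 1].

[3, 2, 2, 1]

The disjoint cycles are (1, 3, 8)(2, 5)(4)(6, 7), with lengths 3, 2, 2, 1 in non-increasing order.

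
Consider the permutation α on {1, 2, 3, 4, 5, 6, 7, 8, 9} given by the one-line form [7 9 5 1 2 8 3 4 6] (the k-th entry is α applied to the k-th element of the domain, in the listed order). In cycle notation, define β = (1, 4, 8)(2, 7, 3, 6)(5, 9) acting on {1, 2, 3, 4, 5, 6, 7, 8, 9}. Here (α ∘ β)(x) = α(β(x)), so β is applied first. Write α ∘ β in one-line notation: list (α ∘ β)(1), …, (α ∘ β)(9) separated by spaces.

1 3 8 4 6 9 5 7 2

(α ∘ β)(x) = α(β(x)). Computing each image: α(β(1)) = α(4) = 1, α(β(2)) = α(7) = 3, α(β(3)) = α(6) = 8, α(β(4)) = α(8) = 4, α(β(5)) = α(9) = 6, α(β(6)) = α(2) = 9, α(β(7)) = α(3) = 5, α(β(8)) = α(1) = 7, α(β(9)) = α(5) = 2.
Hence α ∘ β = [1 3 8 4 6 9 5 7 2].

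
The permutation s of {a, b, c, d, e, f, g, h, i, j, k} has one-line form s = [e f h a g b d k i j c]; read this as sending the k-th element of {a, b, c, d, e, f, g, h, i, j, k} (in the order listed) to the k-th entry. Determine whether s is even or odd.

In disjoint-cycle form the cycle lengths are 4, 3, 2, 1, 1.
A cycle is odd iff its length is even; s has 2 even-length cycles, so sgn(s) = (−1)^2 and s is even.

even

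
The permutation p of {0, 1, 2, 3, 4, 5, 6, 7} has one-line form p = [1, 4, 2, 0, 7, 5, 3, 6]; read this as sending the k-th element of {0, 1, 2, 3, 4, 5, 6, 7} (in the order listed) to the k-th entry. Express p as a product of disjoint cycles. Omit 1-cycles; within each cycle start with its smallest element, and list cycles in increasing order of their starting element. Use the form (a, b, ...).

(0, 1, 4, 7, 6, 3)

Iterating p from 0 gives 0 → 1 → 4 → 7 → 6 → 3 → 0; that is the 6-cycle (0, 1, 4, 7, 6, 3).
Repeating from the next unused element and collecting all non-trivial cycles gives (0, 1, 4, 7, 6, 3).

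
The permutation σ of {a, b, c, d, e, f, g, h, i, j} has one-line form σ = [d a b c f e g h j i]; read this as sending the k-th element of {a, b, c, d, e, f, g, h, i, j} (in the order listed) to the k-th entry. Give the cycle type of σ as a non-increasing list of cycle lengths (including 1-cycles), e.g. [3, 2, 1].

[4, 2, 2, 1, 1]

The disjoint cycles are (a d c b)(e f)(g)(h)(i j), with lengths 4, 2, 2, 1, 1 in non-increasing order.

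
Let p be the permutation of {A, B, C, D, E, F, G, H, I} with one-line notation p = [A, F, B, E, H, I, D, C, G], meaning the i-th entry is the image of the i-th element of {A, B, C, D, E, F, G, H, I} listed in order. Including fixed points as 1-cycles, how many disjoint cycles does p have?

The cycle decomposition is (A)(B F I G D E H C), which has 2 cycles (counting 1-cycles).

2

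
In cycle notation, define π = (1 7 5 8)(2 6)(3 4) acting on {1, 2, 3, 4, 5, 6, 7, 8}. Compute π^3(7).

7 lies in the 4-cycle (1 7 5 8).
Advancing 3 steps from 7: 7 → 5 → 8 → 1.

1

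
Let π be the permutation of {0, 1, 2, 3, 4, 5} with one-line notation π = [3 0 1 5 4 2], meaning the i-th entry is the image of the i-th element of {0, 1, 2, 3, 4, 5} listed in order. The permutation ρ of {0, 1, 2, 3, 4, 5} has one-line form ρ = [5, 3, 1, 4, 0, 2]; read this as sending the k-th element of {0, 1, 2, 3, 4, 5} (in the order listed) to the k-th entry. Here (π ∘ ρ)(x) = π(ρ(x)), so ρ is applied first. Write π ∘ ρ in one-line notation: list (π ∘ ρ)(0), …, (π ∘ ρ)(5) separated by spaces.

2 5 0 4 3 1

(π ∘ ρ)(x) = π(ρ(x)). Computing each image: π(ρ(0)) = π(5) = 2, π(ρ(1)) = π(3) = 5, π(ρ(2)) = π(1) = 0, π(ρ(3)) = π(4) = 4, π(ρ(4)) = π(0) = 3, π(ρ(5)) = π(2) = 1.
Hence π ∘ ρ = [2 5 0 4 3 1].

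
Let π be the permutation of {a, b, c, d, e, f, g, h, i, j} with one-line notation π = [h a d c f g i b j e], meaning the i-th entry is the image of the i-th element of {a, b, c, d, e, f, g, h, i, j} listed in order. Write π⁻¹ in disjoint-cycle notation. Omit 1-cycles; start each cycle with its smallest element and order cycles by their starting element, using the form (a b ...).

(a b h)(c d)(e j i g f)

The cycle decomposition of π is (a h b)(c d)(e f g i j).
Reversing each cycle (and rotating so the smallest element leads) gives π⁻¹ = (a b h)(c d)(e j i g f).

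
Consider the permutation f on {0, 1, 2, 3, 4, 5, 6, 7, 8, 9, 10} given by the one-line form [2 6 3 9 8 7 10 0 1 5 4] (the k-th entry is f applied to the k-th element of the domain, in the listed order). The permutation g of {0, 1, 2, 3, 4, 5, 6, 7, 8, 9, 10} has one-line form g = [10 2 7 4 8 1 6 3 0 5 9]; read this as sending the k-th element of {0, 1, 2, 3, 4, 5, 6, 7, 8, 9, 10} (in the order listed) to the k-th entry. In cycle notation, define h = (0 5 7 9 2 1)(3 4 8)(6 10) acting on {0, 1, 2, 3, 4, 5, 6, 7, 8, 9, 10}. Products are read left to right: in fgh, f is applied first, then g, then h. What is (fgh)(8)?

(fgh)(8) = h(g(f(8))). f(8) = 1, then g(1) = 2, then h(2) = 1, so the result is 1.

1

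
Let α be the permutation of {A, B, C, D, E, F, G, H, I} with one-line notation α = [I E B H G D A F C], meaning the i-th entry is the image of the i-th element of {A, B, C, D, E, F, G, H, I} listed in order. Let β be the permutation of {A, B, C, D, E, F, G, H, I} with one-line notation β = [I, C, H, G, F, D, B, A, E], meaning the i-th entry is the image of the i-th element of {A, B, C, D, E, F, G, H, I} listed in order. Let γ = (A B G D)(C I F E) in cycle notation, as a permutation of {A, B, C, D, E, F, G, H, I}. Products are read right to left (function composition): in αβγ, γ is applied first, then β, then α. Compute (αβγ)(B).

E

Chase B: γ(B) = G; β(G) = B; α(B) = E. Hence (αβγ)(B) = E.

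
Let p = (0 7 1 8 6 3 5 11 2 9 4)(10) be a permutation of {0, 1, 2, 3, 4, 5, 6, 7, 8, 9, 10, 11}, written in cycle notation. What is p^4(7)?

7 lies in the 11-cycle (0 7 1 8 6 3 5 11 2 9 4).
Stepping 4 places around the cycle: 7 → 1 → 8 → 6 → 3.

3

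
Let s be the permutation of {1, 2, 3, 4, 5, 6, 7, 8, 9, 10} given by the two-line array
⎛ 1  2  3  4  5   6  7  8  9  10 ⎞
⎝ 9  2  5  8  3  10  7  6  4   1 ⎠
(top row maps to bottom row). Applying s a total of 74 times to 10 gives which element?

Tracing 10 → 1 → … returns to 10 after 6 steps, so 10 lies in a 6-cycle (1 9 4 8 6 10).
On a 6-cycle, s^6 is the identity, so s^74 = s^2 there (74 ≡ 2 mod 6).
Stepping 2 places around the cycle: 10 → 1 → 9.

9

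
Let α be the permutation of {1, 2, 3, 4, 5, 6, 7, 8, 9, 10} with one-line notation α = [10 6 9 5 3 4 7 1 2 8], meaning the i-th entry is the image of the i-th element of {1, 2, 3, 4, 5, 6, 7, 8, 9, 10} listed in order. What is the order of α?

6

Writing α as disjoint cycles, the cycle lengths are 6, 3, 1.
The order of α is the least common multiple of its cycle lengths: lcm(6, 3) = 6.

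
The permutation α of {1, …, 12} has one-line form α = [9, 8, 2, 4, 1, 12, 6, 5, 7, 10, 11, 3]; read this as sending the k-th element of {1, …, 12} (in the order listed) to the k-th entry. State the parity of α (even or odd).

even

In disjoint-cycle form the cycle lengths are 9, 1, 1, 1.
A cycle of length ℓ contributes ℓ−1 transpositions, so α is a product of 8 transpositions — even.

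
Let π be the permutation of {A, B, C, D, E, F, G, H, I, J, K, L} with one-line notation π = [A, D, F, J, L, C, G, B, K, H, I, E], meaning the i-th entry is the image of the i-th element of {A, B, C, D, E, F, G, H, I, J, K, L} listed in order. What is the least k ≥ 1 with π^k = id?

4

Decomposing into disjoint cycles gives cycle lengths 4, 2, 2, 2, 1, 1.
The order is lcm(4, 2, 2, 2) = 4.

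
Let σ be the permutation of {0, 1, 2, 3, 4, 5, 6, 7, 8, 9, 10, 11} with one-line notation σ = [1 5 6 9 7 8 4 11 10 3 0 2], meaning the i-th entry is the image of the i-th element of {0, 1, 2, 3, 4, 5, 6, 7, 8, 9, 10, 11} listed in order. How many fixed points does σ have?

No element satisfies σ(x) = x, so there are 0 fixed points.

0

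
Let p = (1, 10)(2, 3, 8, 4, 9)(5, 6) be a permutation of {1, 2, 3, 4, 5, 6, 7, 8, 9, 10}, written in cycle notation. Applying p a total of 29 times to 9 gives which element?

4

9 lies in the 5-cycle (2, 3, 8, 4, 9).
Since the cycle has length 5, p^29 acts on it the same as p^4 (29 mod 5 = 4).
Advancing 4 steps from 9: 9 → 2 → 3 → 8 → 4.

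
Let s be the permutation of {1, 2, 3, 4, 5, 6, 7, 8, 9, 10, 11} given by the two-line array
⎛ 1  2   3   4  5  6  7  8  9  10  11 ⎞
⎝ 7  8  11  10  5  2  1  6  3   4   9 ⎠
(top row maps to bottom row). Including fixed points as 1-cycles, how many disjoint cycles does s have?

5

The cycle decomposition is (1, 7)(2, 8, 6)(3, 11, 9)(4, 10)(5), which has 5 cycles (counting 1-cycles).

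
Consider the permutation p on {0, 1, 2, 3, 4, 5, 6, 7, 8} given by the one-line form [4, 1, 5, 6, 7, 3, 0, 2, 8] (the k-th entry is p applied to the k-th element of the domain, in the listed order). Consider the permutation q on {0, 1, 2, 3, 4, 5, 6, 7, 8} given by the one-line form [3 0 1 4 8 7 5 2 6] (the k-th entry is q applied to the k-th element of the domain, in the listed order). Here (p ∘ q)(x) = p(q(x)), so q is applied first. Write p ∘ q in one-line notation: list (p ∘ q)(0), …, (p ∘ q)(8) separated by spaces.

For each element, apply q then p: 0 → 3 → 6; 1 → 0 → 4; 2 → 1 → 1; 3 → 4 → 7; 4 → 8 → 8; 5 → 7 → 2; 6 → 5 → 3; 7 → 2 → 5; 8 → 6 → 0.
Collecting the images, p ∘ q = [6 4 1 7 8 2 3 5 0].

6 4 1 7 8 2 3 5 0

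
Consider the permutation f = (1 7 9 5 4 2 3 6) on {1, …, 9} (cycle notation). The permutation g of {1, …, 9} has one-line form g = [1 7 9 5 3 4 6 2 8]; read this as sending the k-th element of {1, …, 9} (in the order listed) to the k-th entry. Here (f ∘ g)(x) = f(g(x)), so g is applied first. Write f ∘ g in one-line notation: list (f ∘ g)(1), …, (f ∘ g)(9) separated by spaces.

(f ∘ g)(x) = f(g(x)). Computing each image: f(g(1)) = f(1) = 7, f(g(2)) = f(7) = 9, f(g(3)) = f(9) = 5, f(g(4)) = f(5) = 4, f(g(5)) = f(3) = 6, f(g(6)) = f(4) = 2, f(g(7)) = f(6) = 1, f(g(8)) = f(2) = 3, f(g(9)) = f(8) = 8.
Hence f ∘ g = [7 9 5 4 6 2 1 3 8].

7 9 5 4 6 2 1 3 8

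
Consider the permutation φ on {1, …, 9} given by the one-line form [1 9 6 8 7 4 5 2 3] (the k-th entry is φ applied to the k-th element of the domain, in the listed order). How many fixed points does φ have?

The fixed points (elements with φ(x) = x) are {1}, so there is 1.

1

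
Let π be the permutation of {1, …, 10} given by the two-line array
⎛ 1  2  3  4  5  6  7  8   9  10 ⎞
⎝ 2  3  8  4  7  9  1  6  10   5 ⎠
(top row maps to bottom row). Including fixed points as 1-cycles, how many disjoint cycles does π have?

2

The cycle decomposition is (1, 2, 3, 8, 6, 9, 10, 5, 7)(4), which has 2 cycles (counting 1-cycles).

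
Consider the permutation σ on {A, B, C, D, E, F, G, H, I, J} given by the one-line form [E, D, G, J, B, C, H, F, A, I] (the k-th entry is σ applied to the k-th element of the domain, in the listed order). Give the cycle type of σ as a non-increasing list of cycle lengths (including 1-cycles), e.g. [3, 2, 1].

The disjoint cycles are (A E B D J I)(C G H F), with lengths 6, 4 in non-increasing order.

[6, 4]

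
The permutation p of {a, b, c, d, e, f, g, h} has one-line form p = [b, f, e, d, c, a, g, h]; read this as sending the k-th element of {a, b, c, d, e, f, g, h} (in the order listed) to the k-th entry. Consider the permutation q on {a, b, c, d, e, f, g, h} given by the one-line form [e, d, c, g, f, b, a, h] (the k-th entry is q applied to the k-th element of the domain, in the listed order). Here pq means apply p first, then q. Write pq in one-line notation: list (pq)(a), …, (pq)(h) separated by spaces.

Chase each element through p then q: a → b → d; b → f → b; c → e → f; d → d → g; e → c → c; f → a → e; g → g → a; h → h → h.
Collecting the images, pq = [d b f g c e a h].

d b f g c e a h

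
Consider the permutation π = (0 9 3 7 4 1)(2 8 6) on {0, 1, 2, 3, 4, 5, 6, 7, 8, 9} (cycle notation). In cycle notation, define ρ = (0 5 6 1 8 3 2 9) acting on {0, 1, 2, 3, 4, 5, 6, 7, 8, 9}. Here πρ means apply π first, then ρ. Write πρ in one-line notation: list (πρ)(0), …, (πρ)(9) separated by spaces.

0 5 3 7 8 6 9 4 1 2

(πρ)(x) = ρ(π(x)). Computing each image: ρ(π(0)) = ρ(9) = 0, ρ(π(1)) = ρ(0) = 5, ρ(π(2)) = ρ(8) = 3, ρ(π(3)) = ρ(7) = 7, ρ(π(4)) = ρ(1) = 8, ρ(π(5)) = ρ(5) = 6, ρ(π(6)) = ρ(2) = 9, ρ(π(7)) = ρ(4) = 4, ρ(π(8)) = ρ(6) = 1, ρ(π(9)) = ρ(3) = 2.
Hence πρ = [0 5 3 7 8 6 9 4 1 2].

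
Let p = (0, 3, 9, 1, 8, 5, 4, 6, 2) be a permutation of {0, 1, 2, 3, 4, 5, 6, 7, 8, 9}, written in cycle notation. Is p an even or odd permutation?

even

The cycle lengths are 9, 1.
A cycle is odd iff its length is even; p has 0 even-length cycles, so sgn(p) = (−1)^0 and p is even.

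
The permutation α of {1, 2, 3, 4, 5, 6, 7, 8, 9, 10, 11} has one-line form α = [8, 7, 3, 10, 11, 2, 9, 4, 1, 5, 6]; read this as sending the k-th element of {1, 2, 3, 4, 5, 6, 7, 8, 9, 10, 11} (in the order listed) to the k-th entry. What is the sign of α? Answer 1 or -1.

-1

In disjoint-cycle form the cycle lengths are 10, 1.
A cycle of length ℓ contributes ℓ−1 transpositions, so α is a product of 9 transpositions — odd.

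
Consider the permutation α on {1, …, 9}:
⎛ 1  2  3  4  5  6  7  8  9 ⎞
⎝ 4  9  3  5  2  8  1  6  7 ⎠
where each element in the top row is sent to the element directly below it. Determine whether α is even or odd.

even

In disjoint-cycle form the cycle lengths are 6, 2, 1.
A cycle is odd iff its length is even; α has 2 even-length cycles, so sgn(α) = (−1)^2 and α is even.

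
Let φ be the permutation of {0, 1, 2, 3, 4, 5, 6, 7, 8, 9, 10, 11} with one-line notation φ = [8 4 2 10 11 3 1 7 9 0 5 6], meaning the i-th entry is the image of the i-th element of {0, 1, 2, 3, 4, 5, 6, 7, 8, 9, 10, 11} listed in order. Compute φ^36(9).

Tracing 9 → 0 → … returns to 9 after 3 steps, so 9 lies in a 3-cycle (0, 8, 9).
Since the cycle has length 3, φ^36 acts on it the same as φ^0 (36 mod 3 = 0).
So φ^36(9) = 9.

9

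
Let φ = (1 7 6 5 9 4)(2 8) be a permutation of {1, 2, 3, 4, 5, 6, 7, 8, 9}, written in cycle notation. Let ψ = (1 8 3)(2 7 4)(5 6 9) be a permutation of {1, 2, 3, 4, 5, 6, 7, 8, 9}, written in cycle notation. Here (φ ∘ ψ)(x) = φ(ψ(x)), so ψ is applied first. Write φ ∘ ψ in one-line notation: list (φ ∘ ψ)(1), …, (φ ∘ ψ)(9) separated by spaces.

2 6 7 8 5 4 1 3 9

(φ ∘ ψ)(x) = φ(ψ(x)). Computing each image: φ(ψ(1)) = φ(8) = 2, φ(ψ(2)) = φ(7) = 6, φ(ψ(3)) = φ(1) = 7, φ(ψ(4)) = φ(2) = 8, φ(ψ(5)) = φ(6) = 5, φ(ψ(6)) = φ(9) = 4, φ(ψ(7)) = φ(4) = 1, φ(ψ(8)) = φ(3) = 3, φ(ψ(9)) = φ(5) = 9.
Hence φ ∘ ψ = [2 6 7 8 5 4 1 3 9].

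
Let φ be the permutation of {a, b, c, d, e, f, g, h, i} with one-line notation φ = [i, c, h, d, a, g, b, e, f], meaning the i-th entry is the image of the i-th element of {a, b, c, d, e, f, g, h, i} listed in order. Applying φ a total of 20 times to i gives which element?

c

Tracing i → f → … returns to i after 8 steps, so i lies in an 8-cycle (a, i, f, g, b, c, h, e).
On an 8-cycle, φ^8 is the identity, so φ^20 = φ^4 there (20 ≡ 4 mod 8).
Advancing 4 steps from i: i → f → g → b → c.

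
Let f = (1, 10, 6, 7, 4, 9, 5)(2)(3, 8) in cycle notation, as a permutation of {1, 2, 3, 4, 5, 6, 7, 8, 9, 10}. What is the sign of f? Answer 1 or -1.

-1

The cycle lengths are 7, 2, 1.
A cycle is odd iff its length is even; f has 1 even-length cycle, so sgn(f) = (−1)^1 and f is odd.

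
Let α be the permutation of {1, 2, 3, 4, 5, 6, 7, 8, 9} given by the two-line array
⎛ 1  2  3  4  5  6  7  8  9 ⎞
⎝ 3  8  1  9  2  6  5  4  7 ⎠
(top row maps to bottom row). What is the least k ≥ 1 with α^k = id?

Writing α as disjoint cycles, the cycle lengths are 6, 2, 1.
Since disjoint cycles commute, ord(α) = lcm(6, 2) = 6.

6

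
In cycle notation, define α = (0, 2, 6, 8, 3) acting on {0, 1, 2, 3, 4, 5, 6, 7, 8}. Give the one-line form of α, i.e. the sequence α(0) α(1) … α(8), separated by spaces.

Each element maps to the next entry in its cycle (wrapping to the front): 0→2, 1→1, 2→6, 3→0, 4→4, 5→5, 6→8, 7→7, 8→3.
Listing these in domain order gives 2 1 6 0 4 5 8 7 3.

2 1 6 0 4 5 8 7 3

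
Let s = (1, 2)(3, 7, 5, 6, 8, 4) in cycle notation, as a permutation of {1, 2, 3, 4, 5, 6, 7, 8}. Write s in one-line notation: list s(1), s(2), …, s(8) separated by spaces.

Reading each image from the cycles: 1→2, 2→1, 3→7, 4→3, 5→6, 6→8, 7→5, 8→4.
Listing these in domain order gives 2 1 7 3 6 8 5 4.

2 1 7 3 6 8 5 4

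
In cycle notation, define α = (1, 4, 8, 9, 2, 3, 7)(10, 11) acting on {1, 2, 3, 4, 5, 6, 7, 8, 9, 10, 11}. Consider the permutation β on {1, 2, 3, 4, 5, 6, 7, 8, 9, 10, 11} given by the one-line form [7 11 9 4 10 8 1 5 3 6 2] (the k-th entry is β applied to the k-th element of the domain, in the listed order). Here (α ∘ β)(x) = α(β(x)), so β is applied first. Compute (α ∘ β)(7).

(α ∘ β)(7) = α(β(7)). β(7) = 1, then α(1) = 4. So (α ∘ β)(7) = 4.

4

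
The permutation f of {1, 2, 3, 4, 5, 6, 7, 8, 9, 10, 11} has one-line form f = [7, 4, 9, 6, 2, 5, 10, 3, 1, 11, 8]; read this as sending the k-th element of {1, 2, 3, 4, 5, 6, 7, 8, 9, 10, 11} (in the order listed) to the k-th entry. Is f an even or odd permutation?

odd

In disjoint-cycle form the cycle lengths are 7, 4.
A cycle is odd iff its length is even; f has 1 even-length cycle, so sgn(f) = (−1)^1 and f is odd.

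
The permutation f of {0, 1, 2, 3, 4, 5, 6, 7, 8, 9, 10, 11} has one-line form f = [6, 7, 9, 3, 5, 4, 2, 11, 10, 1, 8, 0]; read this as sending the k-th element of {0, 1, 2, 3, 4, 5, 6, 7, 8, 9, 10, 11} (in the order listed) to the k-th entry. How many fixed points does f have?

1

The fixed points (elements with f(x) = x) are {3}, so there is 1.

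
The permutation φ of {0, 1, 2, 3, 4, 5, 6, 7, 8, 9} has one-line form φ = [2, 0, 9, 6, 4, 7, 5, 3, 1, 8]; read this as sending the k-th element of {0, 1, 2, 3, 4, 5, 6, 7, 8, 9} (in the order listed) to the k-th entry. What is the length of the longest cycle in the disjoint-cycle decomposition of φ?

5

Decomposing into disjoint cycles gives (0, 2, 9, 8, 1)(3, 6, 5, 7); the longest has length 5.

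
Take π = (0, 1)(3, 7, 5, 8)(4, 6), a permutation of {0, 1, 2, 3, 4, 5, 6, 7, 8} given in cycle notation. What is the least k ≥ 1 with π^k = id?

4

The cycle type of π is (4, 2, 2, 1).
The order is lcm(4, 2, 2) = 4.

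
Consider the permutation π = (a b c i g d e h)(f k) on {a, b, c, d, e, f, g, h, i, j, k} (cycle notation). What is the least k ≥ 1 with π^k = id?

The disjoint cycles have lengths 8, 2, 1.
Since disjoint cycles commute, ord(π) = lcm(8, 2) = 8.

8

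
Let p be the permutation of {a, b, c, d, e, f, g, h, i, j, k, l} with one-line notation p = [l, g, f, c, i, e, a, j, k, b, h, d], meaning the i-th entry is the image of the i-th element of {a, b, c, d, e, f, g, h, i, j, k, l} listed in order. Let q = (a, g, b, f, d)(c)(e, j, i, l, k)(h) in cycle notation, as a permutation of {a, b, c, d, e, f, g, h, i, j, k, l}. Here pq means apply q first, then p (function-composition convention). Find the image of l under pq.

(pq)(l) = p(q(l)). q(l) = k, then p(k) = h. So (pq)(l) = h.

h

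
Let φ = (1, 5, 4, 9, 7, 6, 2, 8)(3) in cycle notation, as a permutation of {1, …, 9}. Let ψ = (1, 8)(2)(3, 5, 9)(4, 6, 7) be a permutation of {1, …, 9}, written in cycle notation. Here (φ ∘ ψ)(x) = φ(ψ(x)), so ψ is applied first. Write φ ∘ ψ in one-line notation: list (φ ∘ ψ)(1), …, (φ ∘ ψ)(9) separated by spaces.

1 8 4 2 7 6 9 5 3

For each element, apply ψ then φ: 1 → 8 → 1; 2 → 2 → 8; 3 → 5 → 4; 4 → 6 → 2; 5 → 9 → 7; 6 → 7 → 6; 7 → 4 → 9; 8 → 1 → 5; 9 → 3 → 3.
Collecting the images, φ ∘ ψ = [1 8 4 2 7 6 9 5 3].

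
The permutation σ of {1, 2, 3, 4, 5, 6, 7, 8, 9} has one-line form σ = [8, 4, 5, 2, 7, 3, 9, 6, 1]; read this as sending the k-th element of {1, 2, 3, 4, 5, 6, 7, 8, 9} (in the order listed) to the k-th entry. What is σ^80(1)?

Tracing 1 → 8 → … returns to 1 after 7 steps, so 1 lies in a 7-cycle (1 8 6 3 5 7 9).
Powers repeat with period 7 on this cycle, and 80 mod 7 = 3, so σ^80(1) = σ^3(1).
Advancing 3 steps from 1: 1 → 8 → 6 → 3.

3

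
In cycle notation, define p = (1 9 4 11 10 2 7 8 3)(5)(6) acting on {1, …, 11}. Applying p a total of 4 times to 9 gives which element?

2

9 lies in the 9-cycle (1 9 4 11 10 2 7 8 3).
Stepping 4 places around the cycle: 9 → 4 → 11 → 10 → 2.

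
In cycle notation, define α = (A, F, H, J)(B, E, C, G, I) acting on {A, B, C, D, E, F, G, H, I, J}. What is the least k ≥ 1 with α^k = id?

20

The disjoint cycles have lengths 5, 4, 1.
Since disjoint cycles commute, ord(α) = lcm(5, 4) = 20.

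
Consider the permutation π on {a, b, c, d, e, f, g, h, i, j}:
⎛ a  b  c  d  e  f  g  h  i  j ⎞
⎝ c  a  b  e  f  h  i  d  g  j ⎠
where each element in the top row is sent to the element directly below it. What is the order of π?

The disjoint-cycle form of π has cycle lengths 4, 3, 2, 1.
The order is lcm(4, 3, 2) = 12.

12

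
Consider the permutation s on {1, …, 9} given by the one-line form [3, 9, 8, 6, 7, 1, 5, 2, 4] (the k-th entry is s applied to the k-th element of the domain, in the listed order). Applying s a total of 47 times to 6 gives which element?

9

Tracing 6 → 1 → … returns to 6 after 7 steps, so 6 lies in a 7-cycle (1, 3, 8, 2, 9, 4, 6).
Powers repeat with period 7 on this cycle, and 47 mod 7 = 5, so s^47(6) = s^5(6).
Stepping 5 places around the cycle: 6 → 1 → 3 → 8 → 2 → 9.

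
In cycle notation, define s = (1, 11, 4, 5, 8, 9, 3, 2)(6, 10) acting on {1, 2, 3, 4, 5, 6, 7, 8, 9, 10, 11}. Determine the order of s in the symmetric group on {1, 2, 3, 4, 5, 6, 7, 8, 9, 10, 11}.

The disjoint cycles have lengths 8, 2, 1.
The order is lcm(8, 2) = 8.

8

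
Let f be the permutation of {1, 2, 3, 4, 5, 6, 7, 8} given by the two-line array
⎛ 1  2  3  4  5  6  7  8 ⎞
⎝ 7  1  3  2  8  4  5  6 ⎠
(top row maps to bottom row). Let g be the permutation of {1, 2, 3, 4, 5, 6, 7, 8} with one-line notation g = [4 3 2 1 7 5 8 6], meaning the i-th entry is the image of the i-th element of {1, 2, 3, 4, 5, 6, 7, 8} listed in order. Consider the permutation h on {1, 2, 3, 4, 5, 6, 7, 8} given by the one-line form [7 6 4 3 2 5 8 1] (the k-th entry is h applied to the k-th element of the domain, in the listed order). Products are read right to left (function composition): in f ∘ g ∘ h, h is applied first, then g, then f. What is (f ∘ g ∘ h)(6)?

5

Apply the permutations in order: h(6) = 5, then g(5) = 7, then f(7) = 5. So (f ∘ g ∘ h)(6) = 5.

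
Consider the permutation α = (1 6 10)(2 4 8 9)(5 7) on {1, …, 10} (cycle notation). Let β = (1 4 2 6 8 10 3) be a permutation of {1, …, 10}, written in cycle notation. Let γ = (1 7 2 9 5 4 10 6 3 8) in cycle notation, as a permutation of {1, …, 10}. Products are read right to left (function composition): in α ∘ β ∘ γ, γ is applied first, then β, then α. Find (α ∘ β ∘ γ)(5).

(α ∘ β ∘ γ)(5) = α(β(γ(5))). γ(5) = 4, then β(4) = 2, then α(2) = 4, so the result is 4.

4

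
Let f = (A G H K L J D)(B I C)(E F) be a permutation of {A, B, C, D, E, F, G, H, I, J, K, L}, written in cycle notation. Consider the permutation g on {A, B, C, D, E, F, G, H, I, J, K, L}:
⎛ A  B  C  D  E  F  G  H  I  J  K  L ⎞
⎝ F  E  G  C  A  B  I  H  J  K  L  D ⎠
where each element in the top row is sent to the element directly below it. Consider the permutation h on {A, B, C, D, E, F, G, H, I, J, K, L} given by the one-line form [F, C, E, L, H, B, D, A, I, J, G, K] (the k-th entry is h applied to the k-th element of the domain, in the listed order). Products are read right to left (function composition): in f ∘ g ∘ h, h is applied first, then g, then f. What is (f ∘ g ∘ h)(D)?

Chase D: h(D) = L; g(L) = D; f(D) = A. Hence (f ∘ g ∘ h)(D) = A.

A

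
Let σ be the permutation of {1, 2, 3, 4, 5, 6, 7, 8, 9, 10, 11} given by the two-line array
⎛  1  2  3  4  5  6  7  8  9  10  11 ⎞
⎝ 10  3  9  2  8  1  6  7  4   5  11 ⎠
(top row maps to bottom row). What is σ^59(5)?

Tracing 5 → 8 → … returns to 5 after 6 steps, so 5 lies in a 6-cycle (1 10 5 8 7 6).
Since the cycle has length 6, σ^59 acts on it the same as σ^5 (59 mod 6 = 5).
Stepping 5 places around the cycle: 5 → 8 → 7 → 6 → 1 → 10.

10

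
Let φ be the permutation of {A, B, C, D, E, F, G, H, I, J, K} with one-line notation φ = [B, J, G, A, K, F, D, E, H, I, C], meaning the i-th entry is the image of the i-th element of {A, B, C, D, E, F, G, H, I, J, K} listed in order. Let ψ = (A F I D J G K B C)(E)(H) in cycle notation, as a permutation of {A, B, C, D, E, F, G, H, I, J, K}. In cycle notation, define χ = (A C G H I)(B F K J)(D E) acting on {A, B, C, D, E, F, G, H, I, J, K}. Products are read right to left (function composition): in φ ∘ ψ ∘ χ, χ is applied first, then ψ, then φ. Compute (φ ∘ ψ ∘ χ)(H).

A

(φ ∘ ψ ∘ χ)(H) = φ(ψ(χ(H))). χ(H) = I, then ψ(I) = D, then φ(D) = A, so the result is A.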